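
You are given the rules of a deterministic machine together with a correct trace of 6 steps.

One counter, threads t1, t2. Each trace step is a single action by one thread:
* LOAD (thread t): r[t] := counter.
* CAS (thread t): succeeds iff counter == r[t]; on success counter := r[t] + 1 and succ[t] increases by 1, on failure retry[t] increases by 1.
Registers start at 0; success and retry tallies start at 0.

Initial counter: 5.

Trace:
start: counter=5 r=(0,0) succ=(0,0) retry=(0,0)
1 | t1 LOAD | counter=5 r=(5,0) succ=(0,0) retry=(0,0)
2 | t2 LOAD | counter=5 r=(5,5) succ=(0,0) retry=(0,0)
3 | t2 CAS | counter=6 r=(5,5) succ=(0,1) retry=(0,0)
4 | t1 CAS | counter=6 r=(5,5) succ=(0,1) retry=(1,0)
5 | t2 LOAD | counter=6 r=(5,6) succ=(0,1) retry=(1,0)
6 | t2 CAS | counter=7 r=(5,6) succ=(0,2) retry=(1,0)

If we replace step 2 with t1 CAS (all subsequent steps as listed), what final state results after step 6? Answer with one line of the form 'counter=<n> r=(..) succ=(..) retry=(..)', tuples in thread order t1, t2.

counter=7 r=(5,6) succ=(1,1) retry=(1,1)

(re-executing from step 2 with the substitution; state before step 2: counter=5 r=(5,0) succ=(0,0) retry=(0,0))
2 | t1 CAS | counter=6 r=(5,0) succ=(1,0) retry=(0,0)
3 | t2 CAS | counter=6 r=(5,0) succ=(1,0) retry=(0,1)
4 | t1 CAS | counter=6 r=(5,0) succ=(1,0) retry=(1,1)
5 | t2 LOAD | counter=6 r=(5,6) succ=(1,0) retry=(1,1)
6 | t2 CAS | counter=7 r=(5,6) succ=(1,1) retry=(1,1)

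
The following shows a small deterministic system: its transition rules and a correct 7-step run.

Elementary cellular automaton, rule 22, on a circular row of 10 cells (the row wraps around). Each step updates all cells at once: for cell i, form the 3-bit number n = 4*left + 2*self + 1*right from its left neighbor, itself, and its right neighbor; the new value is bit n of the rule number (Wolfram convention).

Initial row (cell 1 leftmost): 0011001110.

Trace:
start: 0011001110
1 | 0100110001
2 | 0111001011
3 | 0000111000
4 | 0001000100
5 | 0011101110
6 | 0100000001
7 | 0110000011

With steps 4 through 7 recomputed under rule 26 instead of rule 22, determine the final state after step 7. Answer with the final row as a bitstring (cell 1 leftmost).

(re-executing steps 4..7 under rule 26; state before step 4: 0000111000)
4 | 0001100100
5 | 0011011010
6 | 0110010001
7 | 0101101010

0101101010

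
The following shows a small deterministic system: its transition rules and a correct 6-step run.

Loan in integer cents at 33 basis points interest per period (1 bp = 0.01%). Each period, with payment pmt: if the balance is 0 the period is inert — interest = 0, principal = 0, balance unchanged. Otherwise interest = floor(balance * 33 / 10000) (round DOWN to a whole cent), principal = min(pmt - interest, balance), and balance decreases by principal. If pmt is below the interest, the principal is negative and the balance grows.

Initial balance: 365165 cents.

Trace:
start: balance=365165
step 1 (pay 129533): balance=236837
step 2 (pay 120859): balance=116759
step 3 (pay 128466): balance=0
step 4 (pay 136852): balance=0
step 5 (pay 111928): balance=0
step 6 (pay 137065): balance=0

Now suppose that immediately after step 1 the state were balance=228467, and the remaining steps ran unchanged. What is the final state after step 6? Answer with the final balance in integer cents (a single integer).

0

state after step 1 := balance=228467
step 2 (pay 120859): balance=108361
step 3 (pay 128466): balance=0
step 4 (pay 136852): balance=0
step 5 (pay 111928): balance=0
step 6 (pay 137065): balance=0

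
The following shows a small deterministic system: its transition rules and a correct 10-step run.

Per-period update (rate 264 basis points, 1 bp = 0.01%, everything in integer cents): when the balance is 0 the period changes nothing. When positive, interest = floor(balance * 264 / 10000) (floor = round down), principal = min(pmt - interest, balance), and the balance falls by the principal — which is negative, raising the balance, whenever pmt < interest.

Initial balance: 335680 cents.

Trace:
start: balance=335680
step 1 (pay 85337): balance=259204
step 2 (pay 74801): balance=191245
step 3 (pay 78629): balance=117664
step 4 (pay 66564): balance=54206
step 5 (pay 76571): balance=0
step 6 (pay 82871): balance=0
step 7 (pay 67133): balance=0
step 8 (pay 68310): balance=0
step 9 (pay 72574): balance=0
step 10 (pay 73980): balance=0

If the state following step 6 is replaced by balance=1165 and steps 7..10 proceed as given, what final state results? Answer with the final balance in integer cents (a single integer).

0

state after step 6 := balance=1165
step 7 (pay 67133): balance=0
step 8 (pay 68310): balance=0
step 9 (pay 72574): balance=0
step 10 (pay 73980): balance=0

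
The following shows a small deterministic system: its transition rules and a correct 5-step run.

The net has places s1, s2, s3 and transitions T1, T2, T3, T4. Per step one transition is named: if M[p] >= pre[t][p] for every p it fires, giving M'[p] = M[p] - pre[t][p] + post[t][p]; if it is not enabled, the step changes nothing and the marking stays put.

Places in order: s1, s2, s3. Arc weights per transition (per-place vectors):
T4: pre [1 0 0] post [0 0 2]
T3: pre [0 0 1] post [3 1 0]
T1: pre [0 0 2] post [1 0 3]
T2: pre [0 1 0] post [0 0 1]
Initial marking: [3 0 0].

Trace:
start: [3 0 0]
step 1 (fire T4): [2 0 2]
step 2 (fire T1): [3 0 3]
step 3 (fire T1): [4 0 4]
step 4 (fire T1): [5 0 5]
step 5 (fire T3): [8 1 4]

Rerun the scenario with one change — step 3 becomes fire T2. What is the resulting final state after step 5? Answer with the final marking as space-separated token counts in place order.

(re-executing from step 3 with the substitution; state before step 3: [3 0 3])
step 3 (fire T2): [3 0 3]
step 4 (fire T1): [4 0 4]
step 5 (fire T3): [7 1 3]

7 1 3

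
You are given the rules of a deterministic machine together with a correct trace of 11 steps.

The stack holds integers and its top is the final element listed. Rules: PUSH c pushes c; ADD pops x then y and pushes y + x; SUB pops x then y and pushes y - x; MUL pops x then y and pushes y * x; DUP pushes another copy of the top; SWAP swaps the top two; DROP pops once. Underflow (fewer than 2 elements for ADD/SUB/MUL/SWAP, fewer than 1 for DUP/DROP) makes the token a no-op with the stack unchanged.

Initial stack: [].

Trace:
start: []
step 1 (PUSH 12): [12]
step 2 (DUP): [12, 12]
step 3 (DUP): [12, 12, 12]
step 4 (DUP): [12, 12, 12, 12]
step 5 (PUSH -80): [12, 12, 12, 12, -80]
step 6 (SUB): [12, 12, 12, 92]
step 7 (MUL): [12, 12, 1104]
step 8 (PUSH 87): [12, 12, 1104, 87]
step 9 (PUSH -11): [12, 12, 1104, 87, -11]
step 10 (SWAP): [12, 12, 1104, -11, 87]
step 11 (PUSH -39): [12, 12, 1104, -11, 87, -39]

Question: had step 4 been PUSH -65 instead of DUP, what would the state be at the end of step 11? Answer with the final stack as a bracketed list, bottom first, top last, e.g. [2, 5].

(re-executing from step 4 with the substitution; state before step 4: [12, 12, 12])
step 4 (PUSH -65): [12, 12, 12, -65]
step 5 (PUSH -80): [12, 12, 12, -65, -80]
step 6 (SUB): [12, 12, 12, 15]
step 7 (MUL): [12, 12, 180]
step 8 (PUSH 87): [12, 12, 180, 87]
step 9 (PUSH -11): [12, 12, 180, 87, -11]
step 10 (SWAP): [12, 12, 180, -11, 87]
step 11 (PUSH -39): [12, 12, 180, -11, 87, -39]

[12, 12, 180, -11, 87, -39]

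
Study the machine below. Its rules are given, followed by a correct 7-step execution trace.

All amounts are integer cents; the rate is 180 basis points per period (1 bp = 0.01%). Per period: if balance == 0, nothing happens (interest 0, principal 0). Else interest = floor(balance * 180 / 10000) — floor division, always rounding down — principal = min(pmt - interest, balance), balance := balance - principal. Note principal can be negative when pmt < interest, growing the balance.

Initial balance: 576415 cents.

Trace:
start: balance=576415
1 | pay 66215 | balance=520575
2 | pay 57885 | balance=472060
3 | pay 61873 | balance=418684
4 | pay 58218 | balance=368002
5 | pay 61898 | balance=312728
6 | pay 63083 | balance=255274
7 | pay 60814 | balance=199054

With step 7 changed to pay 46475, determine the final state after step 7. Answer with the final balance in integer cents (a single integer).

(re-executing from step 7 with the substitution; state before step 7: balance=255274)
7 | pay 46475 | balance=213393

213393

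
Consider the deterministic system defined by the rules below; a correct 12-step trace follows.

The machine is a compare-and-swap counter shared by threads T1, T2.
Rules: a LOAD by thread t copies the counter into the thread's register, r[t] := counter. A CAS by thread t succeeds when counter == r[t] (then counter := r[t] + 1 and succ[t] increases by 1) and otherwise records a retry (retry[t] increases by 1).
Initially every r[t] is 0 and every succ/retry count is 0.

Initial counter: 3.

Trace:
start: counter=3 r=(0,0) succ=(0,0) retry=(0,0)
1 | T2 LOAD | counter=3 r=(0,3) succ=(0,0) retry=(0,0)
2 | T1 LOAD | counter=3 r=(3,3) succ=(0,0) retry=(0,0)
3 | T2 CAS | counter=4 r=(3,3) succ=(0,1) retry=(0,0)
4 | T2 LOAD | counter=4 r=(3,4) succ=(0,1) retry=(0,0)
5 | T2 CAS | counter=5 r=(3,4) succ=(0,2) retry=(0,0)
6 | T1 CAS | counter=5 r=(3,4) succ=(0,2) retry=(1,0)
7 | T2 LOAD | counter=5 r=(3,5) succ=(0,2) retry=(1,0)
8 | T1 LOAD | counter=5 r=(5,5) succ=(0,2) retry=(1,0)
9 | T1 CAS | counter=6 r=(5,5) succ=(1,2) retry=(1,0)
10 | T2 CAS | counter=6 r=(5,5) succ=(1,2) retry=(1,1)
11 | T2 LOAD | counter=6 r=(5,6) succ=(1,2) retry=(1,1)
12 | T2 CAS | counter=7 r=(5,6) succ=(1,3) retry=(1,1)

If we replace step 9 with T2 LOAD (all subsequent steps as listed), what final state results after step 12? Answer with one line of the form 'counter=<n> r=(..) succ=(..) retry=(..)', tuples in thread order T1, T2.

counter=7 r=(5,6) succ=(0,4) retry=(1,0)

(re-executing from step 9 with the substitution; state before step 9: counter=5 r=(5,5) succ=(0,2) retry=(1,0))
9 | T2 LOAD | counter=5 r=(5,5) succ=(0,2) retry=(1,0)
10 | T2 CAS | counter=6 r=(5,5) succ=(0,3) retry=(1,0)
11 | T2 LOAD | counter=6 r=(5,6) succ=(0,3) retry=(1,0)
12 | T2 CAS | counter=7 r=(5,6) succ=(0,4) retry=(1,0)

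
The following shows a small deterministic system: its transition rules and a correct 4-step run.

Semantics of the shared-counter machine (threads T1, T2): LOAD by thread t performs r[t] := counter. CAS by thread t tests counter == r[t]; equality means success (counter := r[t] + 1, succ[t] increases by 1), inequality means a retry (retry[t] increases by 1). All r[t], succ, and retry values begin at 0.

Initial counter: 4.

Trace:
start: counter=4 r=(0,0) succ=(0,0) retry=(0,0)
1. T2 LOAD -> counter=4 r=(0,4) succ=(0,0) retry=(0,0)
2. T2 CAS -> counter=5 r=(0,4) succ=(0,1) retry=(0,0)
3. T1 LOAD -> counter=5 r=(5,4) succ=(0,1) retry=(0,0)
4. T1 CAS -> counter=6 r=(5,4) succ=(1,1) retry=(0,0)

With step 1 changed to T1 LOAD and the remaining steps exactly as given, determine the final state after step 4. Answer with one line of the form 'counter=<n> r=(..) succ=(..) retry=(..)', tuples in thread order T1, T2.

counter=5 r=(4,0) succ=(1,0) retry=(0,1)

(re-executing from step 1 with the substitution; state before step 1: counter=4 r=(0,0) succ=(0,0) retry=(0,0))
1. T1 LOAD -> counter=4 r=(4,0) succ=(0,0) retry=(0,0)
2. T2 CAS -> counter=4 r=(4,0) succ=(0,0) retry=(0,1)
3. T1 LOAD -> counter=4 r=(4,0) succ=(0,0) retry=(0,1)
4. T1 CAS -> counter=5 r=(4,0) succ=(1,0) retry=(0,1)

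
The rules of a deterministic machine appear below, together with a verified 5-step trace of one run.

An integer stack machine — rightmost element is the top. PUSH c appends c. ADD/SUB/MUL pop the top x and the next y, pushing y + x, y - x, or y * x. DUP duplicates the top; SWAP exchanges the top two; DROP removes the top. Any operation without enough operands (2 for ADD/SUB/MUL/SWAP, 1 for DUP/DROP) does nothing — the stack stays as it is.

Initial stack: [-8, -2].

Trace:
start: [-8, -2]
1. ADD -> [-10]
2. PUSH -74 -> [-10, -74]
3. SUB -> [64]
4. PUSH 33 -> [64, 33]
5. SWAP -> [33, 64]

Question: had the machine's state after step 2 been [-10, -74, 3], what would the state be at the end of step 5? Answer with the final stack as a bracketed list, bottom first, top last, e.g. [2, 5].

state after step 2 := [-10, -74, 3]
3. SUB -> [-10, -77]
4. PUSH 33 -> [-10, -77, 33]
5. SWAP -> [-10, 33, -77]

[-10, 33, -77]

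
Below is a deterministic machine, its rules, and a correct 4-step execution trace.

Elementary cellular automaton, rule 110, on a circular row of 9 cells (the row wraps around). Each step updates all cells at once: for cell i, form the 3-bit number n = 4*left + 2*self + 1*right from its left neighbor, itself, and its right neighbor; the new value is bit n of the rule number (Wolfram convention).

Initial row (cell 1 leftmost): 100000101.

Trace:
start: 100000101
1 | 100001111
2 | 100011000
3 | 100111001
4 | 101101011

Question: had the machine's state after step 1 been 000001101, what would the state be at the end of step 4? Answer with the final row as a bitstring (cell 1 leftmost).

state after step 1 := 000001101
2 | 000011111
3 | 000110001
4 | 001110011

001110011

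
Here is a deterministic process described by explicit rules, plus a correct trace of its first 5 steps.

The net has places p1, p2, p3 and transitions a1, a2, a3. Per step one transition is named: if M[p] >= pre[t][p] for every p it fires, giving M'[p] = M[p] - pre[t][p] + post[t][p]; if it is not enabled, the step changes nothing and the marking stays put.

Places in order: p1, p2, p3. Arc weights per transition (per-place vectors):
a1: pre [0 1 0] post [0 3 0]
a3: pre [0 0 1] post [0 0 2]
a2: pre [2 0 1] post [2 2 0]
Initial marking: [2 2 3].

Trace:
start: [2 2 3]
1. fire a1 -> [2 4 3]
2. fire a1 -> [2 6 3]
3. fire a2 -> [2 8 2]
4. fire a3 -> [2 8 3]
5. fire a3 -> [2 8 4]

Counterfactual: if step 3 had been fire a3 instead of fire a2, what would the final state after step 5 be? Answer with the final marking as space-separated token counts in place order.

(re-executing from step 3 with the substitution; state before step 3: [2 6 3])
3. fire a3 -> [2 6 4]
4. fire a3 -> [2 6 5]
5. fire a3 -> [2 6 6]

2 6 6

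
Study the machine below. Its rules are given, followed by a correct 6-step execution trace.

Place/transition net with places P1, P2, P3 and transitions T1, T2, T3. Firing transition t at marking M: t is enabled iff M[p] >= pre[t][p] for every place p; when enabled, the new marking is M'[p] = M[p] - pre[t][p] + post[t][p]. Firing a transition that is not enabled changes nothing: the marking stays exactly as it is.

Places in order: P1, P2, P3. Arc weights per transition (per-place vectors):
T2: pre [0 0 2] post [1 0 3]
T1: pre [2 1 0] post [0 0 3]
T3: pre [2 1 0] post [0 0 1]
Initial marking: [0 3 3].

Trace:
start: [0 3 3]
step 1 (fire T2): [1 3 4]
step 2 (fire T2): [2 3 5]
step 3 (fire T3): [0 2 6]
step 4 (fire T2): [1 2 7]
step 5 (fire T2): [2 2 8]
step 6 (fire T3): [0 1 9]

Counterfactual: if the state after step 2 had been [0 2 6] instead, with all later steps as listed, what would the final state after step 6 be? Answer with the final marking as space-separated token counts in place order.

0 1 9

state after step 2 := [0 2 6]
step 3 (fire T3): [0 2 6]
step 4 (fire T2): [1 2 7]
step 5 (fire T2): [2 2 8]
step 6 (fire T3): [0 1 9]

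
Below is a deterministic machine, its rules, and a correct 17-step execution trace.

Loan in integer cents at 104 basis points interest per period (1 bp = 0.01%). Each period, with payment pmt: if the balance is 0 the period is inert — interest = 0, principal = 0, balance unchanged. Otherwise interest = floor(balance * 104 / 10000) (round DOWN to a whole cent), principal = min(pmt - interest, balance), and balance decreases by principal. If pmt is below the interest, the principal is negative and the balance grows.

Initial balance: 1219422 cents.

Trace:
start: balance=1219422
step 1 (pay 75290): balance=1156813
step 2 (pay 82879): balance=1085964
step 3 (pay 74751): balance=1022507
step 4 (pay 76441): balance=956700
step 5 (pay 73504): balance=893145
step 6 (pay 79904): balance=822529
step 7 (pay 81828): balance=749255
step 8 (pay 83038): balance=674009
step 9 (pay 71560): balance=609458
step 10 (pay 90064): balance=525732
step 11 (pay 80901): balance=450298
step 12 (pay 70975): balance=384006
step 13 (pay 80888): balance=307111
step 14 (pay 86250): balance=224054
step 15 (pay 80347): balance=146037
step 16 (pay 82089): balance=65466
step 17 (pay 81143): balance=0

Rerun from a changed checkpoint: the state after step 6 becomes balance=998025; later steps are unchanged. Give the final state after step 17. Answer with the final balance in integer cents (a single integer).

state after step 6 := balance=998025
step 7 (pay 81828): balance=926576
step 8 (pay 83038): balance=853174
step 9 (pay 71560): balance=790487
step 10 (pay 90064): balance=708644
step 11 (pay 80901): balance=635112
step 12 (pay 70975): balance=570742
step 13 (pay 80888): balance=495789
step 14 (pay 86250): balance=414695
step 15 (pay 80347): balance=338660
step 16 (pay 82089): balance=260093
step 17 (pay 81143): balance=181654

181654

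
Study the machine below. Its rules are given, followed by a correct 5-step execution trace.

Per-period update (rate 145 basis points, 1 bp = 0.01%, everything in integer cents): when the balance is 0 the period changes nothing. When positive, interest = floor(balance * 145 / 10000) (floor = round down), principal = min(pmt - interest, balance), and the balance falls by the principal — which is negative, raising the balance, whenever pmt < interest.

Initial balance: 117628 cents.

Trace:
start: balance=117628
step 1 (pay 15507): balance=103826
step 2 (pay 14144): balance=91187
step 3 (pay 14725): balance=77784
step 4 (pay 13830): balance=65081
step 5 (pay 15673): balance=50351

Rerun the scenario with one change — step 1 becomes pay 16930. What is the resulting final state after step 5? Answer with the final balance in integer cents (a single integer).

(re-executing from step 1 with the substitution; state before step 1: balance=117628)
step 1 (pay 16930): balance=102403
step 2 (pay 14144): balance=89743
step 3 (pay 14725): balance=76319
step 4 (pay 13830): balance=63595
step 5 (pay 15673): balance=48844

48844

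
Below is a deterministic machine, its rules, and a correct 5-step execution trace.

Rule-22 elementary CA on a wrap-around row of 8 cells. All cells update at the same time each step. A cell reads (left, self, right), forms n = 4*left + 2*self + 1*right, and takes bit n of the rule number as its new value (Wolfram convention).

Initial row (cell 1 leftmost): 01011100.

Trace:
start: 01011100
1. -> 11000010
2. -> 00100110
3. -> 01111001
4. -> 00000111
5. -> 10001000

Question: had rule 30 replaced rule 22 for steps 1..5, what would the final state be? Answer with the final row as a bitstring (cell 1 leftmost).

01011111

(re-executing steps 1..5 under rule 30; state before step 1: 01011100)
1. -> 11010010
2. -> 10011110
3. -> 11110000
4. -> 10001001
5. -> 01011111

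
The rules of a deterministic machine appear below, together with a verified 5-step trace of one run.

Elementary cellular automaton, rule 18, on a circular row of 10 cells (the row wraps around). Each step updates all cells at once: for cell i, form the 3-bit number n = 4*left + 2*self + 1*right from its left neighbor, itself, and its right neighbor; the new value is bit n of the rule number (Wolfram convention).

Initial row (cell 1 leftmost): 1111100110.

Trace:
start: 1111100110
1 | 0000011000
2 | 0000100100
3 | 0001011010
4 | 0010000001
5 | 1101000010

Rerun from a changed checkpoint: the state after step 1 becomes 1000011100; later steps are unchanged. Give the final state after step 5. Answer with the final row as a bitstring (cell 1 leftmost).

state after step 1 := 1000011100
2 | 0100100011
3 | 0011010100
4 | 0100000010
5 | 1010000101

1010000101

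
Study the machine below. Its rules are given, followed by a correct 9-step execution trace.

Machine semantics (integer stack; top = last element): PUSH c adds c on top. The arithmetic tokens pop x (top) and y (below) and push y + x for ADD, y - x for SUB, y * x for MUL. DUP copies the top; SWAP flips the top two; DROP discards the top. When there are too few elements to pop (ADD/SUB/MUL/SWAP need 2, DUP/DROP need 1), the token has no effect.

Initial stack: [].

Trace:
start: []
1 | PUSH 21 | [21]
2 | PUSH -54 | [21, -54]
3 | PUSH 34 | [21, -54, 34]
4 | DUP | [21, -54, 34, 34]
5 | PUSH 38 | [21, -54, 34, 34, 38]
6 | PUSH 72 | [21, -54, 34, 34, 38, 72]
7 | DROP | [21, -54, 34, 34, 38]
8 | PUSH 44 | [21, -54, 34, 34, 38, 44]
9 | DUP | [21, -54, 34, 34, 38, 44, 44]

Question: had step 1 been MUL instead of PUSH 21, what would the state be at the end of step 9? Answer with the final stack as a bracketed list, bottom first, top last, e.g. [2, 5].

(re-executing from step 1 with the substitution; state before step 1: [])
1 | MUL | []
2 | PUSH -54 | [-54]
3 | PUSH 34 | [-54, 34]
4 | DUP | [-54, 34, 34]
5 | PUSH 38 | [-54, 34, 34, 38]
6 | PUSH 72 | [-54, 34, 34, 38, 72]
7 | DROP | [-54, 34, 34, 38]
8 | PUSH 44 | [-54, 34, 34, 38, 44]
9 | DUP | [-54, 34, 34, 38, 44, 44]

[-54, 34, 34, 38, 44, 44]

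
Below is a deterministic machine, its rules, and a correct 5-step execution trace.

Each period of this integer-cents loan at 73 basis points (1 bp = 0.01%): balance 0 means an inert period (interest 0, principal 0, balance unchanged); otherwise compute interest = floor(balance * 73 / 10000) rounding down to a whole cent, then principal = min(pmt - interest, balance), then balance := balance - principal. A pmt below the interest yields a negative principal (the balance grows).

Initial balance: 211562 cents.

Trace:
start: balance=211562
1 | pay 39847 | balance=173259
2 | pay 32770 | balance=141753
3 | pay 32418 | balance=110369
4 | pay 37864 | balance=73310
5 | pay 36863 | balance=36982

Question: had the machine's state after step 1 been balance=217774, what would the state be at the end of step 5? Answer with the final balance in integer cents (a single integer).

state after step 1 := balance=217774
2 | pay 32770 | balance=186593
3 | pay 32418 | balance=155537
4 | pay 37864 | balance=118808
5 | pay 36863 | balance=82812

82812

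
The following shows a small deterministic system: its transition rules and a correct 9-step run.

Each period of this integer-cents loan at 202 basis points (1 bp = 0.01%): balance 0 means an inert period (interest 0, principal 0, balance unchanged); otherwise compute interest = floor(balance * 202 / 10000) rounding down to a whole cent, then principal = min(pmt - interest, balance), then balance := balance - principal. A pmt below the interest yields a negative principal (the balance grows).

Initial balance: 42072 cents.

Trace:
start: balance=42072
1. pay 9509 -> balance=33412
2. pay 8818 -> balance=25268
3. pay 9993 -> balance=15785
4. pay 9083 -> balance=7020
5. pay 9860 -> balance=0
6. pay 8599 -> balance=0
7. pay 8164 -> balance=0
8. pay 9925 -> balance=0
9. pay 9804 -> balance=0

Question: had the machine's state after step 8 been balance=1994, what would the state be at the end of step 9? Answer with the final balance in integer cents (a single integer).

state after step 8 := balance=1994
9. pay 9804 -> balance=0

0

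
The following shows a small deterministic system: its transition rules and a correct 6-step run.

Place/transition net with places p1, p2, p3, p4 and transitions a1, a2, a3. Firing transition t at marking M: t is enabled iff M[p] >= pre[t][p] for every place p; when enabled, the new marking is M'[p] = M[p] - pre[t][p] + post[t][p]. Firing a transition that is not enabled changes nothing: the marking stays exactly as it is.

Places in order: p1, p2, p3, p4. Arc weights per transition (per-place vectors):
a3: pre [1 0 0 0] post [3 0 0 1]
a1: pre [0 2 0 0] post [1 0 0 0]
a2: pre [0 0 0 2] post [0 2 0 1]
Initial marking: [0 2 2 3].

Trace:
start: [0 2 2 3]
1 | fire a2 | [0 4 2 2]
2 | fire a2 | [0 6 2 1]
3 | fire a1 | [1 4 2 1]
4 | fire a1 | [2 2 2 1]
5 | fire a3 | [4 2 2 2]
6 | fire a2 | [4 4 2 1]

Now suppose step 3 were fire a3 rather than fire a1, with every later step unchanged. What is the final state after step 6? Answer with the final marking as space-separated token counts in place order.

(re-executing from step 3 with the substitution; state before step 3: [0 6 2 1])
3 | fire a3 | [0 6 2 1]
4 | fire a1 | [1 4 2 1]
5 | fire a3 | [3 4 2 2]
6 | fire a2 | [3 6 2 1]

3 6 2 1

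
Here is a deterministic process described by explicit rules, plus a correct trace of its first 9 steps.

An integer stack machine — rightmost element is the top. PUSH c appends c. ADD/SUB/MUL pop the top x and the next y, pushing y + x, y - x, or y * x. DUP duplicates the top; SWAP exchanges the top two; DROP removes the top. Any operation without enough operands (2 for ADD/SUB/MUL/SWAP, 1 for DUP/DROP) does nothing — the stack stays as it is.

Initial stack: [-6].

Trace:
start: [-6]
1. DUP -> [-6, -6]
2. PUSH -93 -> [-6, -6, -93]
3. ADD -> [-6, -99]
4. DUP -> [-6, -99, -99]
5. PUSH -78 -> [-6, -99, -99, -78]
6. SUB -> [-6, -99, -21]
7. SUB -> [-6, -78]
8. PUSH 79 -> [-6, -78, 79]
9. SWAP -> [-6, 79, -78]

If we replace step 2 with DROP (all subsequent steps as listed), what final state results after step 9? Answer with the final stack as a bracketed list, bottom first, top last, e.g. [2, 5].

[79, -78]

(re-executing from step 2 with the substitution; state before step 2: [-6, -6])
2. DROP -> [-6]
3. ADD -> [-6]
4. DUP -> [-6, -6]
5. PUSH -78 -> [-6, -6, -78]
6. SUB -> [-6, 72]
7. SUB -> [-78]
8. PUSH 79 -> [-78, 79]
9. SWAP -> [79, -78]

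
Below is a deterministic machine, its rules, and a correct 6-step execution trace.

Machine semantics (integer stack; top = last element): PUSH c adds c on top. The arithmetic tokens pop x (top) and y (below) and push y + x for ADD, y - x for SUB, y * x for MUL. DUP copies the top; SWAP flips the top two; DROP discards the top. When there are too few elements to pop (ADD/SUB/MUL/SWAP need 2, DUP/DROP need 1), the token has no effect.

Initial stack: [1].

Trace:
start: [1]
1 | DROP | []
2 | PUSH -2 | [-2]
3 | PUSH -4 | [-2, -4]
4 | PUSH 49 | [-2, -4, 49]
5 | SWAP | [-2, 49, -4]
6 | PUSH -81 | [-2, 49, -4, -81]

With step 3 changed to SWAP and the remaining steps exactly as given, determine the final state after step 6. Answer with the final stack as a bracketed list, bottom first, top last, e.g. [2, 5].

(re-executing from step 3 with the substitution; state before step 3: [-2])
3 | SWAP | [-2]
4 | PUSH 49 | [-2, 49]
5 | SWAP | [49, -2]
6 | PUSH -81 | [49, -2, -81]

[49, -2, -81]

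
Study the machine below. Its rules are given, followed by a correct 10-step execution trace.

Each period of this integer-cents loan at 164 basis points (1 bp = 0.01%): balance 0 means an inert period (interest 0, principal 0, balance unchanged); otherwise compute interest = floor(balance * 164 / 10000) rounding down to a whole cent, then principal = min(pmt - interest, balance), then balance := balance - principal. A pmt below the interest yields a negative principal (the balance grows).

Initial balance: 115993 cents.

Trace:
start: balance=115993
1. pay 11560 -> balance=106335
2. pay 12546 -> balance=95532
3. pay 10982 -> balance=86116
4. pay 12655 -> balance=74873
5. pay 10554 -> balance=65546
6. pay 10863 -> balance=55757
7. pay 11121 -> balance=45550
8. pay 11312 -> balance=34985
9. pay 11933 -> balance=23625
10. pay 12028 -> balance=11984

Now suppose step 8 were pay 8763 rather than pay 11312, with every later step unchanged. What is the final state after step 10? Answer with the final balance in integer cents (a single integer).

14617

(re-executing from step 8 with the substitution; state before step 8: balance=45550)
8. pay 8763 -> balance=37534
9. pay 11933 -> balance=26216
10. pay 12028 -> balance=14617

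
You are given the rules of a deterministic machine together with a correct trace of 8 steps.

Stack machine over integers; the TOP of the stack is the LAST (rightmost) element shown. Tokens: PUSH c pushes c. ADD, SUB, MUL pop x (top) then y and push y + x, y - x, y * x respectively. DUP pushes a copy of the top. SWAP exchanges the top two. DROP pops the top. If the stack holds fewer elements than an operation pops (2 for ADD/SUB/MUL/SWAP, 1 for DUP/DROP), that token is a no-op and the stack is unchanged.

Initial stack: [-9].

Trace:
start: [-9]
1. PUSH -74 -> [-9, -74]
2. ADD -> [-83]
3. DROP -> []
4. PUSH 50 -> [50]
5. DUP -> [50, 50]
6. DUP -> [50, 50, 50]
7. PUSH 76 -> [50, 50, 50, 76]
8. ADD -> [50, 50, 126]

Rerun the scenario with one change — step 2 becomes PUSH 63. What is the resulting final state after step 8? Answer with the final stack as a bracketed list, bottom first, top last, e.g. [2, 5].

[-9, -74, 50, 50, 126]

(re-executing from step 2 with the substitution; state before step 2: [-9, -74])
2. PUSH 63 -> [-9, -74, 63]
3. DROP -> [-9, -74]
4. PUSH 50 -> [-9, -74, 50]
5. DUP -> [-9, -74, 50, 50]
6. DUP -> [-9, -74, 50, 50, 50]
7. PUSH 76 -> [-9, -74, 50, 50, 50, 76]
8. ADD -> [-9, -74, 50, 50, 126]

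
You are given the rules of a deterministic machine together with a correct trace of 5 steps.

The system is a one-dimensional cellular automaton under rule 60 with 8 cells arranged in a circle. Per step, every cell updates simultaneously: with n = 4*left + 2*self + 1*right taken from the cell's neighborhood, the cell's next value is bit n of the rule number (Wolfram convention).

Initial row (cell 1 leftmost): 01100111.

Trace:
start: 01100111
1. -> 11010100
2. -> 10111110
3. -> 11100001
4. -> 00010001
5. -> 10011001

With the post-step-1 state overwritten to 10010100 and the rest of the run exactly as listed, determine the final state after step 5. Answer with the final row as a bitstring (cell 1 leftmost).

state after step 1 := 10010100
2. -> 11011110
3. -> 10110001
4. -> 01101001
5. -> 11011101

11011101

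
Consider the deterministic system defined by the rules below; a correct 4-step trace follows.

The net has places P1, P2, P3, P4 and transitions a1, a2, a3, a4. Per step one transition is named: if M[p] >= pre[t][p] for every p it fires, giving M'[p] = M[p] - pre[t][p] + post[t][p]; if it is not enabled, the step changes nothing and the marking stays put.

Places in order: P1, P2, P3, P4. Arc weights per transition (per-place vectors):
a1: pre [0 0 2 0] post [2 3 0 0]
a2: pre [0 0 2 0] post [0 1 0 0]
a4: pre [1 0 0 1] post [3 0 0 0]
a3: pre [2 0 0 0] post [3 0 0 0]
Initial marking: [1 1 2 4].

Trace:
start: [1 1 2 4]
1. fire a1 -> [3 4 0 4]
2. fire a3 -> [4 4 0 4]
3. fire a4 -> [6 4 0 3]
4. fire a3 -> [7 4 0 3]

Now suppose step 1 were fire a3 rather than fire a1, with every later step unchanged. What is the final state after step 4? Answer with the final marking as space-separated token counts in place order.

4 1 2 3

(re-executing from step 1 with the substitution; state before step 1: [1 1 2 4])
1. fire a3 -> [1 1 2 4]
2. fire a3 -> [1 1 2 4]
3. fire a4 -> [3 1 2 3]
4. fire a3 -> [4 1 2 3]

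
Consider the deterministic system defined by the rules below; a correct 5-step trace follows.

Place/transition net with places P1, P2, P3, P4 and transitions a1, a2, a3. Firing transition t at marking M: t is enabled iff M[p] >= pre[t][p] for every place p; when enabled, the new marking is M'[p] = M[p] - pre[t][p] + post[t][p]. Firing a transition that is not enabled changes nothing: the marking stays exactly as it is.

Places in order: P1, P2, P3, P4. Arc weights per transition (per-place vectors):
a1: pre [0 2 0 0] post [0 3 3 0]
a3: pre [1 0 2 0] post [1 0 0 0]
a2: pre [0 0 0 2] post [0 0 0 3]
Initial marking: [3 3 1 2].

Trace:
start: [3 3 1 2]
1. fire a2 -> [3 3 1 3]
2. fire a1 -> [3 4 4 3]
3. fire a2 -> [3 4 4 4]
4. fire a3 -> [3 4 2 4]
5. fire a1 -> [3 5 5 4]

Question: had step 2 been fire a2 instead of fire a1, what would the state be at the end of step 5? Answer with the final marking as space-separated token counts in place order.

3 4 4 5

(re-executing from step 2 with the substitution; state before step 2: [3 3 1 3])
2. fire a2 -> [3 3 1 4]
3. fire a2 -> [3 3 1 5]
4. fire a3 -> [3 3 1 5]
5. fire a1 -> [3 4 4 5]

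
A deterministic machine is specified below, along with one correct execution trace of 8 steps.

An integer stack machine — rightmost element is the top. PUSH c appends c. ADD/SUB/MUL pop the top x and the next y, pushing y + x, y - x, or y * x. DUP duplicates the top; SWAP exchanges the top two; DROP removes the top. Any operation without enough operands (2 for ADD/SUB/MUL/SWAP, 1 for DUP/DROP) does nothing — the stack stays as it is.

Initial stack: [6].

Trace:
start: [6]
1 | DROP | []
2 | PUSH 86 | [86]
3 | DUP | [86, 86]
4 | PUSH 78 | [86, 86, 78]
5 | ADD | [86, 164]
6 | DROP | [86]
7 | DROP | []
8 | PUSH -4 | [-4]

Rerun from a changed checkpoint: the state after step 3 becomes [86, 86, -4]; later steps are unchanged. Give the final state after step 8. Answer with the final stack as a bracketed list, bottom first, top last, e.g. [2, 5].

[86, -4]

state after step 3 := [86, 86, -4]
4 | PUSH 78 | [86, 86, -4, 78]
5 | ADD | [86, 86, 74]
6 | DROP | [86, 86]
7 | DROP | [86]
8 | PUSH -4 | [86, -4]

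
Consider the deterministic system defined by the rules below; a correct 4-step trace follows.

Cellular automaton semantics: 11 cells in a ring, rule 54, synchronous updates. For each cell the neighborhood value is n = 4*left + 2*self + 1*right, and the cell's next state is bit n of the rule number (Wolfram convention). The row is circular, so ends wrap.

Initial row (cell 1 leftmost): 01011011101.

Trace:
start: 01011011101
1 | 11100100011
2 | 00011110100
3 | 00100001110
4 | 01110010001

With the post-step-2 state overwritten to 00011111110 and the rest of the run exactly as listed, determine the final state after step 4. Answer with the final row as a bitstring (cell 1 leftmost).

state after step 2 := 00011111110
3 | 00100000001
4 | 11110000011

11110000011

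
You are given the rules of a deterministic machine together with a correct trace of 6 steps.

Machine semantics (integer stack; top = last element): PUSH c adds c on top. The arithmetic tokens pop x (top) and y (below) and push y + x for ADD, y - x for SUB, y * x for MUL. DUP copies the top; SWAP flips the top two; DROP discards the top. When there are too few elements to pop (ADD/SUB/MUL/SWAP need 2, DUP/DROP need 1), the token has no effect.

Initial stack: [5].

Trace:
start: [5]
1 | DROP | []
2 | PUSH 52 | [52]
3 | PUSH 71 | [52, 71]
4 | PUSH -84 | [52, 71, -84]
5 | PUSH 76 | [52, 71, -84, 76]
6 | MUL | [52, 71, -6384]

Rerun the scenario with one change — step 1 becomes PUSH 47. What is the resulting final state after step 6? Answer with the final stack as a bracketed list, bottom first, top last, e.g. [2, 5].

[5, 47, 52, 71, -6384]

(re-executing from step 1 with the substitution; state before step 1: [5])
1 | PUSH 47 | [5, 47]
2 | PUSH 52 | [5, 47, 52]
3 | PUSH 71 | [5, 47, 52, 71]
4 | PUSH -84 | [5, 47, 52, 71, -84]
5 | PUSH 76 | [5, 47, 52, 71, -84, 76]
6 | MUL | [5, 47, 52, 71, -6384]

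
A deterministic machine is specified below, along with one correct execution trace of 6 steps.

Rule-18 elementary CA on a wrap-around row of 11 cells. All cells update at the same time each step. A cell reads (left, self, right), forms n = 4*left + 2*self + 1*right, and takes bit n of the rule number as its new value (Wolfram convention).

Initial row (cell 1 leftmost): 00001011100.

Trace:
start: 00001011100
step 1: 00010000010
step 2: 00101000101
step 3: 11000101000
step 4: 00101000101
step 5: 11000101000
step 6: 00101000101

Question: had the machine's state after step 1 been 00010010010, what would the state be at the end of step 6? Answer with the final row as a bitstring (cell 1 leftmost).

00001000100

state after step 1 := 00010010010
step 2: 00101101101
step 3: 11000000000
step 4: 00100000001
step 5: 11010000010
step 6: 00001000100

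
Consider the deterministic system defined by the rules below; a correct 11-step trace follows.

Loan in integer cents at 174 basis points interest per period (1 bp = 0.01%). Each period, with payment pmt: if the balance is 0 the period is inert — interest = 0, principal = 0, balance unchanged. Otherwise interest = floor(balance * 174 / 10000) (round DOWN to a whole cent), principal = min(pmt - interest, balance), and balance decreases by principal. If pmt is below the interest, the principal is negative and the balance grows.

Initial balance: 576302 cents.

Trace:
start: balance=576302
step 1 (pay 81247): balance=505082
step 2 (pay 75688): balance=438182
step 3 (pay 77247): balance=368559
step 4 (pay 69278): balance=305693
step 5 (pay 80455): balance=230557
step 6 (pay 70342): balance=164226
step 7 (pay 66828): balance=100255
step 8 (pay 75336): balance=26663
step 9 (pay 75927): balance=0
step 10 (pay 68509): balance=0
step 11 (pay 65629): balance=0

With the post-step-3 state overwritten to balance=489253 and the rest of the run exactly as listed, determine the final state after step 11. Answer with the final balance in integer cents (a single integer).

0

state after step 3 := balance=489253
step 4 (pay 69278): balance=428488
step 5 (pay 80455): balance=355488
step 6 (pay 70342): balance=291331
step 7 (pay 66828): balance=229572
step 8 (pay 75336): balance=158230
step 9 (pay 75927): balance=85056
step 10 (pay 68509): balance=18026
step 11 (pay 65629): balance=0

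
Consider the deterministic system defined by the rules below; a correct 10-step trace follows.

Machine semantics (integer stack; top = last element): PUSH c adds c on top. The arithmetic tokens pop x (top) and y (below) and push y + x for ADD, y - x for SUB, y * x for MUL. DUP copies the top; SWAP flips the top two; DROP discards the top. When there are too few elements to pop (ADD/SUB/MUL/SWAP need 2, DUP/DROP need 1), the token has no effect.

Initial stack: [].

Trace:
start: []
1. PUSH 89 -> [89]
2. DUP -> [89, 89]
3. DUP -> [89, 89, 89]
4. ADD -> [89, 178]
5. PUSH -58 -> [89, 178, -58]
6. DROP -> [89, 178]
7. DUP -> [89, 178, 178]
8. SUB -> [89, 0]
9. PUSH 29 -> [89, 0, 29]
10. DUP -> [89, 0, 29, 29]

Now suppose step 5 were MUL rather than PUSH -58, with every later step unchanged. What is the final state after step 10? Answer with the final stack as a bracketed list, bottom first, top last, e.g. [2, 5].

[29, 29]

(re-executing from step 5 with the substitution; state before step 5: [89, 178])
5. MUL -> [15842]
6. DROP -> []
7. DUP -> []
8. SUB -> []
9. PUSH 29 -> [29]
10. DUP -> [29, 29]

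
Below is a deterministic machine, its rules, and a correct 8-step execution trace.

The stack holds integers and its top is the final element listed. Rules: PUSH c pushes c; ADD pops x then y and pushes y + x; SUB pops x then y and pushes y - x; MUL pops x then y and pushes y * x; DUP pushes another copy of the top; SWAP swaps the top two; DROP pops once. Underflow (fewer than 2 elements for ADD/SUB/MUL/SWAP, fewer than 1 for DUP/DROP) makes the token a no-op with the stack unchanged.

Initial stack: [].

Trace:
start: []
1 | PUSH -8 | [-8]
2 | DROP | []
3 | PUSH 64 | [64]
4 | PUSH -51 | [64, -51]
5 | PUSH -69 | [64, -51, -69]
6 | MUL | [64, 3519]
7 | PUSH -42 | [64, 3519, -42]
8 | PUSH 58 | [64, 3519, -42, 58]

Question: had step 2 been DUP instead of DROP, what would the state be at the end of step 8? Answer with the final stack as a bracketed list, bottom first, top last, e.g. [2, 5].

[-8, -8, 64, 3519, -42, 58]

(re-executing from step 2 with the substitution; state before step 2: [-8])
2 | DUP | [-8, -8]
3 | PUSH 64 | [-8, -8, 64]
4 | PUSH -51 | [-8, -8, 64, -51]
5 | PUSH -69 | [-8, -8, 64, -51, -69]
6 | MUL | [-8, -8, 64, 3519]
7 | PUSH -42 | [-8, -8, 64, 3519, -42]
8 | PUSH 58 | [-8, -8, 64, 3519, -42, 58]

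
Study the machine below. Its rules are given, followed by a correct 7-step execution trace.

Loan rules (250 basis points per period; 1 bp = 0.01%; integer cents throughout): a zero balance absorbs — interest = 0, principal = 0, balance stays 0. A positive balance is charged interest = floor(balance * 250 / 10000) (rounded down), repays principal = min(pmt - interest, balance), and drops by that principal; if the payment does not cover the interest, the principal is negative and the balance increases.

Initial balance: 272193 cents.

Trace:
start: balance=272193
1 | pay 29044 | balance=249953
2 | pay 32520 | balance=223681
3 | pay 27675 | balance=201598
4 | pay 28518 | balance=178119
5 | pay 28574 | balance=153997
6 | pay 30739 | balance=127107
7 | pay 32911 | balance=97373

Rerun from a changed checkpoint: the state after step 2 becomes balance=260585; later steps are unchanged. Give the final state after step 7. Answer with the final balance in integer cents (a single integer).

state after step 2 := balance=260585
3 | pay 27675 | balance=239424
4 | pay 28518 | balance=216891
5 | pay 28574 | balance=193739
6 | pay 30739 | balance=167843
7 | pay 32911 | balance=139128

139128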